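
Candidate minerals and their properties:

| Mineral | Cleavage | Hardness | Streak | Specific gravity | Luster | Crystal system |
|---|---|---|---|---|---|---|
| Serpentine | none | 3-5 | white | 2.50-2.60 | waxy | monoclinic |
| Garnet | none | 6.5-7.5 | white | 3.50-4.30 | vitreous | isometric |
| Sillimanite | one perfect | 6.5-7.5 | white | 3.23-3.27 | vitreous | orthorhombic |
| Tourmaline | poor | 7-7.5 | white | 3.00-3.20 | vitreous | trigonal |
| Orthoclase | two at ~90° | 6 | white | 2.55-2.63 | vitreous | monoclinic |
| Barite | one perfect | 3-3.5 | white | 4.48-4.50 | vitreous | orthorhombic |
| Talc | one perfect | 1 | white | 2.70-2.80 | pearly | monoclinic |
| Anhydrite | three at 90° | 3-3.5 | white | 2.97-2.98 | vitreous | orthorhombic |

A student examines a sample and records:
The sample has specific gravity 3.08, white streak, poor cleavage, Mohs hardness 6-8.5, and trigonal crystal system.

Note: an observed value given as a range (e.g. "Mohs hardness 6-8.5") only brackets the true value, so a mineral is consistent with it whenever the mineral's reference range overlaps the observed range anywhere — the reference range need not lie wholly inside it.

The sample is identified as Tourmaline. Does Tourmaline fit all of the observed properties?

Yes

Specific gravity 3.08 — is consistent with Tourmaline (SG 3.00-3.20).
White streak — is consistent with Tourmaline (white streak).
Poor cleavage — is consistent with Tourmaline (cleavage poor).
Mohs hardness 6-8.5 — is consistent with Tourmaline (hardness 7-7.5).
Trigonal crystal system — is consistent with Tourmaline (trigonal system).
All observations are consistent with the tabulated values for Tourmaline.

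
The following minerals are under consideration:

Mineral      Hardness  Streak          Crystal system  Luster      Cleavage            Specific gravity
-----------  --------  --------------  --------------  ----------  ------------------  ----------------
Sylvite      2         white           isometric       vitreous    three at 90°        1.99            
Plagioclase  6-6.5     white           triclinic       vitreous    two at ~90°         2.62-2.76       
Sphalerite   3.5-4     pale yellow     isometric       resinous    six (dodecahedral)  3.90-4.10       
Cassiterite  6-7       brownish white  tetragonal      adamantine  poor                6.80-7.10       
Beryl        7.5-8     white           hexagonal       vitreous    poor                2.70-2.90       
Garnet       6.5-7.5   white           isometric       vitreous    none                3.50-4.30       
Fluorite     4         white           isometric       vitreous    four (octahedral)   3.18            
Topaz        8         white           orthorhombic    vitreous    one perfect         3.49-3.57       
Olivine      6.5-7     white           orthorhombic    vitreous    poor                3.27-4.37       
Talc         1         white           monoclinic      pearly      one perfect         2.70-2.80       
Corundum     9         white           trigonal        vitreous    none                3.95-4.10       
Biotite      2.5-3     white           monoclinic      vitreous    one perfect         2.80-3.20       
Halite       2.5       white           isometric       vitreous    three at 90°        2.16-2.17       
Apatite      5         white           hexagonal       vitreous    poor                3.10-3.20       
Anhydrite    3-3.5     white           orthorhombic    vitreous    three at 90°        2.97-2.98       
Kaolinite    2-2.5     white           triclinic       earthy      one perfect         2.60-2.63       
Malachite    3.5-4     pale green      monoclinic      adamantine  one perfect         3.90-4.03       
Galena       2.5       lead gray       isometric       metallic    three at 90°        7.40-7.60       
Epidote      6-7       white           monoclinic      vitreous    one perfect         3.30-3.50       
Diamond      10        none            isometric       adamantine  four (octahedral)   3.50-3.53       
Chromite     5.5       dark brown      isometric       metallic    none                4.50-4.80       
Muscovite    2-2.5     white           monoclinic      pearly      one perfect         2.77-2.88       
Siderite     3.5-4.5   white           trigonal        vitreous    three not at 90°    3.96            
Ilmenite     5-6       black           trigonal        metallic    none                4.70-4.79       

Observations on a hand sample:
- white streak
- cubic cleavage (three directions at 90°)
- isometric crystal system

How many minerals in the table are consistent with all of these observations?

White streak: leaves Sylvite, Plagioclase, Beryl, Garnet, Fluorite, Topaz, Olivine, Talc, Corundum, Biotite, Halite, Apatite, Anhydrite, Kaolinite, Epidote, Muscovite, Siderite.
Cubic cleavage (three directions at 90°): only Sylvite, Halite, Anhydrite remain.
Isometric crystal system excludes Anhydrite.
The minerals that satisfy all observations are Halite, Sylvite.
That is 2 minerals.

2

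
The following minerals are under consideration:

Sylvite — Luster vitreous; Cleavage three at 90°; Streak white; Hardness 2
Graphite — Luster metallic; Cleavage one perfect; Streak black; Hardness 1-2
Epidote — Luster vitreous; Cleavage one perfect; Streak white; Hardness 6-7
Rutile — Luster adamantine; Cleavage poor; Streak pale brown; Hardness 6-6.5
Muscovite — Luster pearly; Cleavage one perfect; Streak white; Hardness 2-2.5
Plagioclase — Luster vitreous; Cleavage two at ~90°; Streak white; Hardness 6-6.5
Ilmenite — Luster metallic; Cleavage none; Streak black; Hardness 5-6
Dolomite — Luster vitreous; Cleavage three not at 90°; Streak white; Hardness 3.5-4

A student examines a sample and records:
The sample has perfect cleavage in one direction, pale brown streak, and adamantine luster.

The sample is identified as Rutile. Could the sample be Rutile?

Perfect cleavage in one direction — Rutile has cleavage poor; a mismatch.
Pale brown streak — consistent with Rutile (pale brown streak).
Adamantine luster — consistent with Rutile (adamantine luster).
Cleavage alone is enough to reject Rutile.

Inconsistent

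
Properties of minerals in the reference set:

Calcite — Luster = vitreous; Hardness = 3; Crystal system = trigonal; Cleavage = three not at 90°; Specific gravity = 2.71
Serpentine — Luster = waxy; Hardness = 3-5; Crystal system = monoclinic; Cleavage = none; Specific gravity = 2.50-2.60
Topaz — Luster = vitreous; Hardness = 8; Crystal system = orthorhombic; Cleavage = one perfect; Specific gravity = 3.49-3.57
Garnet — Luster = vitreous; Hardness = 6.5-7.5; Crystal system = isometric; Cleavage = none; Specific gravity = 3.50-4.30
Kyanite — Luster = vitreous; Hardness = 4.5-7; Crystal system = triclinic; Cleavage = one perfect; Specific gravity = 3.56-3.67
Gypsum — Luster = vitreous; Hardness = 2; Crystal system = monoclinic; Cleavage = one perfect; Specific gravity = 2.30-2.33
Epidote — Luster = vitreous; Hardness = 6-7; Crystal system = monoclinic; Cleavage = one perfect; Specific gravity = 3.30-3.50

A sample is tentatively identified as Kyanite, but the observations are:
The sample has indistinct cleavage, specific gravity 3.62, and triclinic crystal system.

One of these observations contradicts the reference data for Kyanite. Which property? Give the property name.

Indistinct cleavage: Kyanite has cleavage one perfect — inconsistent.
Specific gravity 3.62: Kyanite has SG 3.56-3.67 — within range.
Triclinic crystal system: Kyanite has triclinic system — within range.
Only the cleavage is inconsistent.

cleavage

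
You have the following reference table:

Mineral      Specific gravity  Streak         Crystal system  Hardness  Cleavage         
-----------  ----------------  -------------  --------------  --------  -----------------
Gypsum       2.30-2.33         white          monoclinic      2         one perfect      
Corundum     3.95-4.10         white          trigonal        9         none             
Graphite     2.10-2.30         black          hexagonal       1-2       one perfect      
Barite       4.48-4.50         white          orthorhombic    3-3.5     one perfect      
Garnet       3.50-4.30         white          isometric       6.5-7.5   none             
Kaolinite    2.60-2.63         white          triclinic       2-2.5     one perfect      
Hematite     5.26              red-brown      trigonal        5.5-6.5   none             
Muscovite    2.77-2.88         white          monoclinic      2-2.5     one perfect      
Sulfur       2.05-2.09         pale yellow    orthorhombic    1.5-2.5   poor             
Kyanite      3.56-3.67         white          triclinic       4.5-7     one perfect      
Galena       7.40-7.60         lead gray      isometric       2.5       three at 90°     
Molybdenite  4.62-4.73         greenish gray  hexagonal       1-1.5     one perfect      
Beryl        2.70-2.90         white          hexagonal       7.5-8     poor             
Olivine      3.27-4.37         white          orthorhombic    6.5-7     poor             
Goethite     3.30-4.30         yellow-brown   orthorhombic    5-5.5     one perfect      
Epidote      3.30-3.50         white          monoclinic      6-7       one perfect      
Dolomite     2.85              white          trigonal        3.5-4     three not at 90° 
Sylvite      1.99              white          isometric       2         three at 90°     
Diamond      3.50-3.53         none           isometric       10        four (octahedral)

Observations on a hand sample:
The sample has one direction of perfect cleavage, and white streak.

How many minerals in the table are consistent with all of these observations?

One direction of perfect cleavage — narrows the field to Gypsum, Graphite, Barite, Kaolinite, Muscovite, Kyanite, Molybdenite, Goethite, Epidote.
White streak is inconsistent with Graphite, Molybdenite, Goethite.
Consistent with every observation: Barite, Epidote, Gypsum, Kaolinite, Kyanite, Muscovite.
That is 6 minerals.

6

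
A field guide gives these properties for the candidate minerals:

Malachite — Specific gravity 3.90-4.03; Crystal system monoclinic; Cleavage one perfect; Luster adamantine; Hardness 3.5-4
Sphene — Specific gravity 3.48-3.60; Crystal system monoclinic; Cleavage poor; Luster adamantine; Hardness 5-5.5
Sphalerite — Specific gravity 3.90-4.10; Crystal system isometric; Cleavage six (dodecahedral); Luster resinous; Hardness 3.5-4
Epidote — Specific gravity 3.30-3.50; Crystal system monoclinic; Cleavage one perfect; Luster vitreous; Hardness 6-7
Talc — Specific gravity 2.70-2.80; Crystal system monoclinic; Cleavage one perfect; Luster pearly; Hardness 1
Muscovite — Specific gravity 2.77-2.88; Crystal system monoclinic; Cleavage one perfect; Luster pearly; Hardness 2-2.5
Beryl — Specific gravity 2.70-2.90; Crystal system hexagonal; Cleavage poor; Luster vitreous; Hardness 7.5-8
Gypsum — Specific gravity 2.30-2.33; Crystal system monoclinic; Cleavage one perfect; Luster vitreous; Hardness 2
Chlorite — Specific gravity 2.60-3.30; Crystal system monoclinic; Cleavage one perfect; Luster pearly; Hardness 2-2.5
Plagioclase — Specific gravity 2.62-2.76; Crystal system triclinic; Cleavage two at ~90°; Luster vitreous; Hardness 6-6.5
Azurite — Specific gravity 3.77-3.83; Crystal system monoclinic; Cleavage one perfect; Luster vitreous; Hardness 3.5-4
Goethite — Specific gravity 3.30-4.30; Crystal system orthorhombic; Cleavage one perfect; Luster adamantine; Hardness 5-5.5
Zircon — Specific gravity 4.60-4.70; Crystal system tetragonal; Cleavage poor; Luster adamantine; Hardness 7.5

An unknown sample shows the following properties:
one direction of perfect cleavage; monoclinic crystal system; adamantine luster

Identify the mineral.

One direction of perfect cleavage is inconsistent with Sphene, Sphalerite, Beryl, Plagioclase, Zircon.
Monoclinic crystal system is inconsistent with Goethite.
Adamantine luster — Malachite remains.
Malachite is the sole remaining match.

Malachite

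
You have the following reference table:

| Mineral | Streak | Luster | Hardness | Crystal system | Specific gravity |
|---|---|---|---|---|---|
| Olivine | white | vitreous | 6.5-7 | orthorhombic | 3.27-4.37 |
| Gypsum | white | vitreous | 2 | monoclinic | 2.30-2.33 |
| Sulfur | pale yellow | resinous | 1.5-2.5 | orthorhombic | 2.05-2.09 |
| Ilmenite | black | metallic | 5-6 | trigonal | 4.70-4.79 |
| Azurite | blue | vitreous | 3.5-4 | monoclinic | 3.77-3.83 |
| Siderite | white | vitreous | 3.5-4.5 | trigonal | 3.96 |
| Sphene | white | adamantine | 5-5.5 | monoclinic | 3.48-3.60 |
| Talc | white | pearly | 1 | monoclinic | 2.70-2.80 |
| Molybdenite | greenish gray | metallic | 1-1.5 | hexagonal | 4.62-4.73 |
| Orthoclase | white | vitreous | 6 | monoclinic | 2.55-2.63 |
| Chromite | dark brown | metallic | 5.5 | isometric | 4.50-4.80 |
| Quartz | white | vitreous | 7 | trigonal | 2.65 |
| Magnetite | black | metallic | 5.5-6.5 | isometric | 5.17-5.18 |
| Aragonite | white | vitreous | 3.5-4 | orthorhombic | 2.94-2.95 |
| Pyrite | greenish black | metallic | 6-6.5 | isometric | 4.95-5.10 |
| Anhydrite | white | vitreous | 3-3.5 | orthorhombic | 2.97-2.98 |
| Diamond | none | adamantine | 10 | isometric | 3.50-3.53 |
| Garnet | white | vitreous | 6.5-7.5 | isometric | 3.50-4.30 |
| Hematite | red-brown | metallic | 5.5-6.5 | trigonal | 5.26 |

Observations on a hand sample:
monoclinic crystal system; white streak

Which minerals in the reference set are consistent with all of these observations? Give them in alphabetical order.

Monoclinic crystal system: Gypsum, Azurite, Sphene, Talc, Orthoclase remain.
White streak eliminates Azurite.
Consistent with every observation: Gypsum, Orthoclase, Sphene, Talc.

Gypsum, Orthoclase, Sphene, Talc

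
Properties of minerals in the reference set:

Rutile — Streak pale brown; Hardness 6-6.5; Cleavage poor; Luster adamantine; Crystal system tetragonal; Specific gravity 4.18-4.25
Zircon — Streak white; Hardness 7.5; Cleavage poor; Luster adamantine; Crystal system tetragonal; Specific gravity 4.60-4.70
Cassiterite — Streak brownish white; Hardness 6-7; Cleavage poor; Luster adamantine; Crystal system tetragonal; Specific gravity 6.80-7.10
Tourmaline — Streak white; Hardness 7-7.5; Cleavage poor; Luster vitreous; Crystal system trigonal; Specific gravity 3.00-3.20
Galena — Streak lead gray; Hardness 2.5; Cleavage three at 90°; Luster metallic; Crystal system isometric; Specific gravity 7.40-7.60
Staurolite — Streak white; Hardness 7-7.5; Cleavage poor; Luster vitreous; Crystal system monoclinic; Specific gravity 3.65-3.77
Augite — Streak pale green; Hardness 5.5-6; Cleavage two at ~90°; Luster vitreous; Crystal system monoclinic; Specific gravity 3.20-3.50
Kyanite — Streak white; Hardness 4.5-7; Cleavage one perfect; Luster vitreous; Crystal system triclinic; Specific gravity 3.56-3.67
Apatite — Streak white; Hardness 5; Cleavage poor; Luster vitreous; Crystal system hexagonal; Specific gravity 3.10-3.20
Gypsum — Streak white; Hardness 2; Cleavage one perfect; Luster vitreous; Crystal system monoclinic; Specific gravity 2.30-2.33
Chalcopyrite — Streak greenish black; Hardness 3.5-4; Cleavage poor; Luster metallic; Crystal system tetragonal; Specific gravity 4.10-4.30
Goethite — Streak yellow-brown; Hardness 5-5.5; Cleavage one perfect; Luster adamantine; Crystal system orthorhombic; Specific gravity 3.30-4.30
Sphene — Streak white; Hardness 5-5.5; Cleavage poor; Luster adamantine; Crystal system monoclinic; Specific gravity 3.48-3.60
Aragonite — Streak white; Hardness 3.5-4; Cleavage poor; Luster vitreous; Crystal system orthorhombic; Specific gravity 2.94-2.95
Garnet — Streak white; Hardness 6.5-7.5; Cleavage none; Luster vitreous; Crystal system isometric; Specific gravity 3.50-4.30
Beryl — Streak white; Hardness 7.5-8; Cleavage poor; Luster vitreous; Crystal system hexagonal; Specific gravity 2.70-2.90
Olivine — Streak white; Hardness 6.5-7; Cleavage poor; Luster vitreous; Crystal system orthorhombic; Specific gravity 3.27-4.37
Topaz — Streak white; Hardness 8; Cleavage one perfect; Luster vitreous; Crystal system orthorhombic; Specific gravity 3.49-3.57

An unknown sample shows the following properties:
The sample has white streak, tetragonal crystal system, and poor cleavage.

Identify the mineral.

White streak is inconsistent with Rutile, Cassiterite, Galena, Augite, Chalcopyrite, Goethite.
Tetragonal crystal system: Zircon remains.
Poor cleavage: consistent with all remaining minerals.
Only Zircon satisfies all observations.

Zircon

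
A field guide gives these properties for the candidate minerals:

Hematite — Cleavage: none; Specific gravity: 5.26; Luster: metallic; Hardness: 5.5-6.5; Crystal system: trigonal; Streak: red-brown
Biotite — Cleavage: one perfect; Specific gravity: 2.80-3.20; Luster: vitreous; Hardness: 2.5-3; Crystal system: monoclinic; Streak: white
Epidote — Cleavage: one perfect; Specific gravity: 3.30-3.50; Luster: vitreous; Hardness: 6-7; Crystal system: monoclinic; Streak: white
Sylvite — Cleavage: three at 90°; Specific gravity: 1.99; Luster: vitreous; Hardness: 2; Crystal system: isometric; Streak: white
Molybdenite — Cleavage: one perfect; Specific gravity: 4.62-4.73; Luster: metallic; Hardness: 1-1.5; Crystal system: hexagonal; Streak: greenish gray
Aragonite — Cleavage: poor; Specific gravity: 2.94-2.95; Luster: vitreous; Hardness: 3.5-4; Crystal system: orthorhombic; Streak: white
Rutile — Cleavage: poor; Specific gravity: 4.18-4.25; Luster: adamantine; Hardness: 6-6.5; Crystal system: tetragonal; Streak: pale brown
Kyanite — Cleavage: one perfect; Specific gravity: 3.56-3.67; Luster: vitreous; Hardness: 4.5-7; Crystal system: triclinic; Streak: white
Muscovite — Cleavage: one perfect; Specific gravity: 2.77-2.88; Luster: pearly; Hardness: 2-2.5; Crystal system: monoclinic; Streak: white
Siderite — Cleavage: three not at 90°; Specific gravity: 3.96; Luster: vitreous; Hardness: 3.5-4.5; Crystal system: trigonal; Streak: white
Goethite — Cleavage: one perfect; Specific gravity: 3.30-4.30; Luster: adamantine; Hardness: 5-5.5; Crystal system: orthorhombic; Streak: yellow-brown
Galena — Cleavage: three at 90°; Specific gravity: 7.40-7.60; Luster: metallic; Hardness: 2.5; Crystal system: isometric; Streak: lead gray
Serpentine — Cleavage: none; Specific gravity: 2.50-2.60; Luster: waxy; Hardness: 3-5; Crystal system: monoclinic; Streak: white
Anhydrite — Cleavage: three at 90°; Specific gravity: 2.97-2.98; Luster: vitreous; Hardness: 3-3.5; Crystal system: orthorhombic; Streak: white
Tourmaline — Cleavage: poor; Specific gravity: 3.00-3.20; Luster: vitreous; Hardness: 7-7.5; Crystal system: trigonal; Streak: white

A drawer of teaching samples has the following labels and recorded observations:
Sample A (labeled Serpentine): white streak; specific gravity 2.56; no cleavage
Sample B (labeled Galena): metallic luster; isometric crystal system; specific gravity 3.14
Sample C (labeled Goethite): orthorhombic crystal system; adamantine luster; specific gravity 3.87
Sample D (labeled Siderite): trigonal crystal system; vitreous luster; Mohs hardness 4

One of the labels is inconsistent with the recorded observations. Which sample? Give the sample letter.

B

Sample A: nothing contradicts Serpentine.
Sample B: specific gravity 3.14 is outside the reference for Galena (SG 7.40-7.60) — mislabeled.
Sample C: nothing contradicts Goethite.
Sample D: nothing contradicts Siderite.
The mislabeled specimen is B.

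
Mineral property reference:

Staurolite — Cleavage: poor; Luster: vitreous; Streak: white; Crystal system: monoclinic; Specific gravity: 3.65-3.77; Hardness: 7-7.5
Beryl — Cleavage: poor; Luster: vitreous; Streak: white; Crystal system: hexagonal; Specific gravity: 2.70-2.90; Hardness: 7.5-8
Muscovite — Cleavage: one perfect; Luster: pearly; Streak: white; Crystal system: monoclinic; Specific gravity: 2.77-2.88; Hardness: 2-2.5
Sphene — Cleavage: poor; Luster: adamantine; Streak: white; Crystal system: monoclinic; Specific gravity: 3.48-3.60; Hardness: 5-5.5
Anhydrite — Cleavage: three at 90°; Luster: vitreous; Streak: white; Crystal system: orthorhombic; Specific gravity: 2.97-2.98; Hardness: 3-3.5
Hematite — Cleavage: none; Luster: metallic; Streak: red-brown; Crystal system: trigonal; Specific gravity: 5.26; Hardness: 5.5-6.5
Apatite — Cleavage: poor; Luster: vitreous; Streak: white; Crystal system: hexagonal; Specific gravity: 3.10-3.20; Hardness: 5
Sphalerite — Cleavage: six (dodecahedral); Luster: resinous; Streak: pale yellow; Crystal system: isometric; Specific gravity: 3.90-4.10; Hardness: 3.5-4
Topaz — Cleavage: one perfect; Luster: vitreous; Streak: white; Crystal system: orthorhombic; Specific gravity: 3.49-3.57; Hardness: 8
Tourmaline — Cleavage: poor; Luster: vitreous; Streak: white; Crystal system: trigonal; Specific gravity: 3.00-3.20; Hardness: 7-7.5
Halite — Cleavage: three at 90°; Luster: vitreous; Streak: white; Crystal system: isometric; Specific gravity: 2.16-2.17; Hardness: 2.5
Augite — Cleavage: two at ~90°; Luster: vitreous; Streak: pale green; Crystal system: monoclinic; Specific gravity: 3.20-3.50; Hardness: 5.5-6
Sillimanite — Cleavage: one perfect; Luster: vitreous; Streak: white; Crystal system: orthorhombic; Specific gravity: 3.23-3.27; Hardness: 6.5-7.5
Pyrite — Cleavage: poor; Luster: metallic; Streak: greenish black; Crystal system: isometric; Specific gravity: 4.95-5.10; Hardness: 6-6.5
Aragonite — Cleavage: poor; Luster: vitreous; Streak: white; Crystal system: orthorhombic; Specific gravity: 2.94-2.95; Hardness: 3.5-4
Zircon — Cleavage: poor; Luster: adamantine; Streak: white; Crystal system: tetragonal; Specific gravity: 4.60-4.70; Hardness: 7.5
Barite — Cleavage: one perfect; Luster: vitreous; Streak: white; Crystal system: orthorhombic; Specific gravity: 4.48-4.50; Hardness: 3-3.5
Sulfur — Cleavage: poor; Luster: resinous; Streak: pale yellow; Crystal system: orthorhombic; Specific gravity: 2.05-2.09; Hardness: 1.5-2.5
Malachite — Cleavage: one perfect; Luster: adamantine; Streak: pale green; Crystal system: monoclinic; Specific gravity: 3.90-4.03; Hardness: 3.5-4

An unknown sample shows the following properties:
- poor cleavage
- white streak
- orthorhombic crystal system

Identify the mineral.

Poor cleavage: leaves Staurolite, Beryl, Sphene, Apatite, Tourmaline, Pyrite, Aragonite, Zircon, Sulfur.
White streak excludes Pyrite, Sulfur.
Orthorhombic crystal system: narrows the field to Aragonite.
The only mineral consistent with every observation is Aragonite.

Aragonite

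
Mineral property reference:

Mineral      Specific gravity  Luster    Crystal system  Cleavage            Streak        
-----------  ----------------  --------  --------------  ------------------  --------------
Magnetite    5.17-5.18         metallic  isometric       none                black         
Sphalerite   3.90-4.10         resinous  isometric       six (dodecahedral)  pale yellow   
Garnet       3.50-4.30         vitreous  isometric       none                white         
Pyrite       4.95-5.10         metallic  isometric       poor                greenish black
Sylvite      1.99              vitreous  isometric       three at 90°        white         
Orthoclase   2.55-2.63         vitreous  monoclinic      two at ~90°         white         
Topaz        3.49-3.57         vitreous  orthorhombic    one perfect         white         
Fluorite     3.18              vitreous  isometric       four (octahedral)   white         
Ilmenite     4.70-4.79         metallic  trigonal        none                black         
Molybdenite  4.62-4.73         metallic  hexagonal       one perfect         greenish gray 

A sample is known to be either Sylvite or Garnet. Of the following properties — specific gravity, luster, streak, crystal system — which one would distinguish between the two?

Specific gravity: Sylvite 1.99, Garnet 3.50-4.30 — these differ.
Luster: both vitreous — shared.
Streak: both white — shared.
Crystal system: both isometric — shared.
Only specific gravity differs between Sylvite and Garnet among the listed tests.

specific gravity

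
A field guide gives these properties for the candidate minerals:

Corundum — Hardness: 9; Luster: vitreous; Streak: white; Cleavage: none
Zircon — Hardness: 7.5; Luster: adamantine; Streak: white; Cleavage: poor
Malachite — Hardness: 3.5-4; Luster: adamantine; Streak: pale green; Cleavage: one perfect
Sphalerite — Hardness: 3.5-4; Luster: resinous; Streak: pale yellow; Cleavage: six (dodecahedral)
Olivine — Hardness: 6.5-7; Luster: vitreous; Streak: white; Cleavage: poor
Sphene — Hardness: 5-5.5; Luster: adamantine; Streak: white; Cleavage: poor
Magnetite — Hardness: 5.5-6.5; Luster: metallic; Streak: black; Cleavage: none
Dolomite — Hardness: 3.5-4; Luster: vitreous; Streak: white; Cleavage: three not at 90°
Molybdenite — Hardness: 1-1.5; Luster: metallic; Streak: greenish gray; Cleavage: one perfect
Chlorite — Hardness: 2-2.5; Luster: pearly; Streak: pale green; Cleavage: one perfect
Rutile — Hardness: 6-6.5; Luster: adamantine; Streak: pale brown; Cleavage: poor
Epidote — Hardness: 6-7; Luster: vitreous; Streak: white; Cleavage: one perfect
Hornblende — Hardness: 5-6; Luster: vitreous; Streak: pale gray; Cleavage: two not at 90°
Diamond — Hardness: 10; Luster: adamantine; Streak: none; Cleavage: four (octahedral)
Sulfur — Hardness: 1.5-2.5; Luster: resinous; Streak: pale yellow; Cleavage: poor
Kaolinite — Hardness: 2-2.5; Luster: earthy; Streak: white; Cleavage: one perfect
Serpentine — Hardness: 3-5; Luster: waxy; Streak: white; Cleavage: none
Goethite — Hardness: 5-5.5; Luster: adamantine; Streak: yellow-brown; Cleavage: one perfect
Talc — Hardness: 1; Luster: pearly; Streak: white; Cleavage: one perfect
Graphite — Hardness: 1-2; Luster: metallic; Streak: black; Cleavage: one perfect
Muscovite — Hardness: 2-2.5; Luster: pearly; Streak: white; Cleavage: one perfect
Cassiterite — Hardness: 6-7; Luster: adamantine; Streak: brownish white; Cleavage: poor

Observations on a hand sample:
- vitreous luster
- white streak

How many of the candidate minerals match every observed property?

4

Vitreous luster — leaves Corundum, Olivine, Dolomite, Epidote, Hornblende.
White streak excludes Hornblende.
Consistent with every observation: Corundum, Dolomite, Epidote, Olivine.
That is 4 minerals.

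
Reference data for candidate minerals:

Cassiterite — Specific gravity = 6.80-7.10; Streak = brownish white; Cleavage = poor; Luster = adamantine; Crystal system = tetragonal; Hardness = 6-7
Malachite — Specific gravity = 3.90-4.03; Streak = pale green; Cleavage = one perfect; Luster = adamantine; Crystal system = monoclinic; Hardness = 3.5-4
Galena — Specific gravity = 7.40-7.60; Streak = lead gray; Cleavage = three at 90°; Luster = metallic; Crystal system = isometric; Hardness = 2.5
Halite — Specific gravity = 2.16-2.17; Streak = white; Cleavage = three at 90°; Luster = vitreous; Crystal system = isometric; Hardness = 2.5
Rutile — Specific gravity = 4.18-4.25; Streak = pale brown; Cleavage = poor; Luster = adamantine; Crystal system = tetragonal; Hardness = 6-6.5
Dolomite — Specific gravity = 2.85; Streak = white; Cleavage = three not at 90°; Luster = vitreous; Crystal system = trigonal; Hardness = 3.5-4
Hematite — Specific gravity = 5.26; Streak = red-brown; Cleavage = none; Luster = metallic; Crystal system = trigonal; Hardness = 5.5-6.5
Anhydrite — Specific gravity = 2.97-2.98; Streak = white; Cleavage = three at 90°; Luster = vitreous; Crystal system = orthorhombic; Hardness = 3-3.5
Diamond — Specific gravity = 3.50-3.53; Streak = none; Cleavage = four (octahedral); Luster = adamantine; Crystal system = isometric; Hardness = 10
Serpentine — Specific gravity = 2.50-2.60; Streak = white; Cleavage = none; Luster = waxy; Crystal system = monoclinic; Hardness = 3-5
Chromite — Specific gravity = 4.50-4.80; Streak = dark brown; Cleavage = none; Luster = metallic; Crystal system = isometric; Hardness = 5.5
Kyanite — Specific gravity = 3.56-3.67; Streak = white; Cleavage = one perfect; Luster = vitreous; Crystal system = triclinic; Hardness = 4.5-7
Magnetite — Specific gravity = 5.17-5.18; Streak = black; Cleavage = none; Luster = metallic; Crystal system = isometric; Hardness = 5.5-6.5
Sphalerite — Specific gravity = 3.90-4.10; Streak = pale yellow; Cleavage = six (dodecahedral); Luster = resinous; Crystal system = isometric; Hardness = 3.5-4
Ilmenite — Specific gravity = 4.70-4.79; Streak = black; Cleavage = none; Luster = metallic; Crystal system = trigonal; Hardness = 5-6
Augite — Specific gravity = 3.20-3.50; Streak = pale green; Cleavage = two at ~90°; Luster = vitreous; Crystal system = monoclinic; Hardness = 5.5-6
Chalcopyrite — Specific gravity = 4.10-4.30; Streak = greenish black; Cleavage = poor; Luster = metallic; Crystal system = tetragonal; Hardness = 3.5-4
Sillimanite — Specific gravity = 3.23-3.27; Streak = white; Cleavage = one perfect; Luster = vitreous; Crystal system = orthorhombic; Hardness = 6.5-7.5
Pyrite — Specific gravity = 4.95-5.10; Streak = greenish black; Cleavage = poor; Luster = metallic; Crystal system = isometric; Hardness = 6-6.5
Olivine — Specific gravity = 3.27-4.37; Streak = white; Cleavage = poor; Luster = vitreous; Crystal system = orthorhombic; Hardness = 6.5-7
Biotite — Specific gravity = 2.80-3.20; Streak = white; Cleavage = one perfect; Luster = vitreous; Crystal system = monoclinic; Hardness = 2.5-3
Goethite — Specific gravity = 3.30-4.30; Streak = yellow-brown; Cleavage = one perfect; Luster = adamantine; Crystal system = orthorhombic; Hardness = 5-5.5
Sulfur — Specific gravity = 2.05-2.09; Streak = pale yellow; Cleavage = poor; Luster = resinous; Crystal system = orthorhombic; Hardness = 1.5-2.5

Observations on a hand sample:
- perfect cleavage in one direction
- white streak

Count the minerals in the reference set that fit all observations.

Perfect cleavage in one direction — narrows the field to Malachite, Kyanite, Sillimanite, Biotite, Goethite.
White streak eliminates Malachite, Goethite.
Remaining candidates: Biotite, Kyanite, Sillimanite.
That is 3 minerals.

3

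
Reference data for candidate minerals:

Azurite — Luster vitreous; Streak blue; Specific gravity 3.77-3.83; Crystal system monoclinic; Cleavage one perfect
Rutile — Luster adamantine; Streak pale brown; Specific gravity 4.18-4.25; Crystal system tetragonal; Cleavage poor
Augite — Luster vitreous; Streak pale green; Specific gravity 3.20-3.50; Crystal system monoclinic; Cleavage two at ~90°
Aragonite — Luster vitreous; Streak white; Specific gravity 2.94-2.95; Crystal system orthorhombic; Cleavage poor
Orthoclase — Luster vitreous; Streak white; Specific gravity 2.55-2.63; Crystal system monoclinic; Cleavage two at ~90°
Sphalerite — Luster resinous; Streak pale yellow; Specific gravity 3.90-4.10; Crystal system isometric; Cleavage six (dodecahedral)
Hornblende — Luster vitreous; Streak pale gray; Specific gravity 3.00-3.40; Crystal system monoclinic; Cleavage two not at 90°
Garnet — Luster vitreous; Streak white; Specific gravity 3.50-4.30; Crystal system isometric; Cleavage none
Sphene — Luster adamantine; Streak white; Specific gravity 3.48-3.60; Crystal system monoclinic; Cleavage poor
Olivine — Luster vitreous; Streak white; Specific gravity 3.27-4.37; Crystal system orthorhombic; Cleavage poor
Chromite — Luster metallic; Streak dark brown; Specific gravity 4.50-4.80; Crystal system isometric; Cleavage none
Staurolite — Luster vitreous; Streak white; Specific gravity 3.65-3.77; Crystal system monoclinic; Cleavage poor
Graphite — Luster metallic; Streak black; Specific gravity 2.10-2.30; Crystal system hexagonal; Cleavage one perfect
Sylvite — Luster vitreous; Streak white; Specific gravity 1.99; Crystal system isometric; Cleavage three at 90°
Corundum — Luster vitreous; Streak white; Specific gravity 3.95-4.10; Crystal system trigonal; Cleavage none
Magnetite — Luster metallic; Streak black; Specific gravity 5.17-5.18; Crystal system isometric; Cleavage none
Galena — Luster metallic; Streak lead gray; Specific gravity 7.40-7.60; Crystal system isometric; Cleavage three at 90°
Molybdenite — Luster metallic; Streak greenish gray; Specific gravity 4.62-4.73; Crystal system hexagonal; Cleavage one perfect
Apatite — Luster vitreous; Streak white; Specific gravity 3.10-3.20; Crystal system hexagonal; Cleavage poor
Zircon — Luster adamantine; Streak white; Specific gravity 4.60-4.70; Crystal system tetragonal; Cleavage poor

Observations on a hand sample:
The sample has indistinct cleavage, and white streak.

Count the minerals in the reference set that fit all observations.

Indistinct cleavage: Rutile, Aragonite, Sphene, Olivine, Staurolite, Apatite, Zircon remain.
White streak eliminates Rutile.
Consistent with every observation: Apatite, Aragonite, Olivine, Sphene, Staurolite, Zircon.
That is 6 minerals.

6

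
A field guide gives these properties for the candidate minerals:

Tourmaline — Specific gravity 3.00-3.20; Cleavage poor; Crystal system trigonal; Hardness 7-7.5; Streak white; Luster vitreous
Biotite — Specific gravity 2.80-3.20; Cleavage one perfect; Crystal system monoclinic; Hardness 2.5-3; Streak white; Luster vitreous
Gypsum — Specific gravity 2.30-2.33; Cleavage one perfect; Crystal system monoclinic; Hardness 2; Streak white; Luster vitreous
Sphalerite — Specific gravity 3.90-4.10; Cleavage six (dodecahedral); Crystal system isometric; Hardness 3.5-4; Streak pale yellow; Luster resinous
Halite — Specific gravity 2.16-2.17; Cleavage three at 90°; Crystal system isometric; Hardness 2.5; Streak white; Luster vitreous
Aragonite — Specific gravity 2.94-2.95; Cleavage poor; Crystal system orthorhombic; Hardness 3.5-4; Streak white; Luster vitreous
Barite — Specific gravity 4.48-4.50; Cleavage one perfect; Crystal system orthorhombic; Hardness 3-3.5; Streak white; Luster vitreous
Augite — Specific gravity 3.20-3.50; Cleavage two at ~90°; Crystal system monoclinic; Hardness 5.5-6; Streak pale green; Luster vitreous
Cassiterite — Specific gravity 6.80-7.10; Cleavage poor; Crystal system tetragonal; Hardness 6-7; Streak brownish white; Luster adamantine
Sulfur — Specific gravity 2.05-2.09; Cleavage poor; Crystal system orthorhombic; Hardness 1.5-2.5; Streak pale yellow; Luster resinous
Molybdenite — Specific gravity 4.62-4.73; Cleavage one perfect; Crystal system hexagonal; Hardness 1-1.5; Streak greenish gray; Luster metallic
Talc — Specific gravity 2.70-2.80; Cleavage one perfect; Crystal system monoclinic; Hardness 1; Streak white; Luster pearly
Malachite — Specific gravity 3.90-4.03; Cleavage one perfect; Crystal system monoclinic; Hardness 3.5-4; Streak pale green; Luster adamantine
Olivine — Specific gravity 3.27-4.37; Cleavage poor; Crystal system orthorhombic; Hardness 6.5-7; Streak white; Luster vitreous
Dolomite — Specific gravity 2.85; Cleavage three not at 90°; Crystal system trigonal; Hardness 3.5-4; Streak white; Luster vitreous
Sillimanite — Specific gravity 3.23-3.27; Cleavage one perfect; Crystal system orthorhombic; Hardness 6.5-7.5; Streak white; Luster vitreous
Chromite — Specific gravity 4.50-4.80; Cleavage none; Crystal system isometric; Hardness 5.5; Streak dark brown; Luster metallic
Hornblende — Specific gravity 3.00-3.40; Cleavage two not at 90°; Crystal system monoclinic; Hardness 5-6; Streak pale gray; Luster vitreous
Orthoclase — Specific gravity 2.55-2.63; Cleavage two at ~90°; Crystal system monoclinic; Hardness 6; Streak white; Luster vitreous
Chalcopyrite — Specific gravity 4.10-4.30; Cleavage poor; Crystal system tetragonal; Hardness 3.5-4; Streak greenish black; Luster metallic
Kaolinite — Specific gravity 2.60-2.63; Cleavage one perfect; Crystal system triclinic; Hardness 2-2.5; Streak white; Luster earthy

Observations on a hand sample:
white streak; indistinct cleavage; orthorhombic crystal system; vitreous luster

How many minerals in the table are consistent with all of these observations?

2

White streak — Tourmaline, Biotite, Gypsum, Halite, Aragonite, Barite, Talc, Olivine, Dolomite, Sillimanite, Orthoclase, Kaolinite remain.
Indistinct cleavage — Tourmaline, Aragonite, Olivine remain.
Orthorhombic crystal system excludes Tourmaline.
Vitreous luster — consistent with all remaining minerals.
Consistent with every observation: Aragonite, Olivine.
That is 2 minerals.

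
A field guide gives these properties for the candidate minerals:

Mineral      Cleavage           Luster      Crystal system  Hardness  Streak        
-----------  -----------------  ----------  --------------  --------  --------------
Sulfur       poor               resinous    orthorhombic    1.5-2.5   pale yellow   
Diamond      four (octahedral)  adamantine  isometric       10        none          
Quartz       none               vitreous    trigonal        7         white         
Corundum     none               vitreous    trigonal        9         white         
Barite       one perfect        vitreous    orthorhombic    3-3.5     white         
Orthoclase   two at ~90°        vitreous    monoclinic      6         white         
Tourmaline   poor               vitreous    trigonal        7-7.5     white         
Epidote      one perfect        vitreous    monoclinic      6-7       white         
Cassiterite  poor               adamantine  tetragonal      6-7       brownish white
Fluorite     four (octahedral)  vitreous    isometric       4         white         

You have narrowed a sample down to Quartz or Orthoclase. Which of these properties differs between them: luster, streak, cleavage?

Luster: both vitreous — same for both.
Streak: both white — same for both.
Cleavage: Quartz none, Orthoclase two at ~90° — different.
Of the listed properties, cleavage is the one that separates them.

cleavage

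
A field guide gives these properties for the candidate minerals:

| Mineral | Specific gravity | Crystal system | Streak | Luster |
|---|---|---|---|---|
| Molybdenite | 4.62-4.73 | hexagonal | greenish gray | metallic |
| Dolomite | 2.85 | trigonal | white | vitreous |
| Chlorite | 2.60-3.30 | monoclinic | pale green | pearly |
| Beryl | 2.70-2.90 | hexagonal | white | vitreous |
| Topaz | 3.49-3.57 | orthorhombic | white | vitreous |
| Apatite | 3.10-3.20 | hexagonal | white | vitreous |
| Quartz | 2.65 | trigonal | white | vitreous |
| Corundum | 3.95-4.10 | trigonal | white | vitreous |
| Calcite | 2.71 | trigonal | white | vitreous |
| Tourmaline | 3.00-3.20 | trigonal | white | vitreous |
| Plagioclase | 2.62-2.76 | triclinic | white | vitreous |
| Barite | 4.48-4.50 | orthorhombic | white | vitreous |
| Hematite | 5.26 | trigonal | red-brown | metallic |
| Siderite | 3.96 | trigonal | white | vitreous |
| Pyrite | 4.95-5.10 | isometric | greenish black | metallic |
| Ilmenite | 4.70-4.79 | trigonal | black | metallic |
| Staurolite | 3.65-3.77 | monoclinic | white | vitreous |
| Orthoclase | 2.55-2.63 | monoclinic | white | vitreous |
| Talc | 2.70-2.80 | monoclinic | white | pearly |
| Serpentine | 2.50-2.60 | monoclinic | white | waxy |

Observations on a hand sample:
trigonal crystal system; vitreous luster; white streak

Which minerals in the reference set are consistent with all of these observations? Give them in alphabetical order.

Calcite, Corundum, Dolomite, Quartz, Siderite, Tourmaline

Trigonal crystal system — narrows the field to Dolomite, Quartz, Corundum, Calcite, Tourmaline, Hematite, Siderite, Ilmenite.
Vitreous luster excludes Hematite, Ilmenite.
White streak — all remaining candidates fit.
Remaining candidates: Calcite, Corundum, Dolomite, Quartz, Siderite, Tourmaline.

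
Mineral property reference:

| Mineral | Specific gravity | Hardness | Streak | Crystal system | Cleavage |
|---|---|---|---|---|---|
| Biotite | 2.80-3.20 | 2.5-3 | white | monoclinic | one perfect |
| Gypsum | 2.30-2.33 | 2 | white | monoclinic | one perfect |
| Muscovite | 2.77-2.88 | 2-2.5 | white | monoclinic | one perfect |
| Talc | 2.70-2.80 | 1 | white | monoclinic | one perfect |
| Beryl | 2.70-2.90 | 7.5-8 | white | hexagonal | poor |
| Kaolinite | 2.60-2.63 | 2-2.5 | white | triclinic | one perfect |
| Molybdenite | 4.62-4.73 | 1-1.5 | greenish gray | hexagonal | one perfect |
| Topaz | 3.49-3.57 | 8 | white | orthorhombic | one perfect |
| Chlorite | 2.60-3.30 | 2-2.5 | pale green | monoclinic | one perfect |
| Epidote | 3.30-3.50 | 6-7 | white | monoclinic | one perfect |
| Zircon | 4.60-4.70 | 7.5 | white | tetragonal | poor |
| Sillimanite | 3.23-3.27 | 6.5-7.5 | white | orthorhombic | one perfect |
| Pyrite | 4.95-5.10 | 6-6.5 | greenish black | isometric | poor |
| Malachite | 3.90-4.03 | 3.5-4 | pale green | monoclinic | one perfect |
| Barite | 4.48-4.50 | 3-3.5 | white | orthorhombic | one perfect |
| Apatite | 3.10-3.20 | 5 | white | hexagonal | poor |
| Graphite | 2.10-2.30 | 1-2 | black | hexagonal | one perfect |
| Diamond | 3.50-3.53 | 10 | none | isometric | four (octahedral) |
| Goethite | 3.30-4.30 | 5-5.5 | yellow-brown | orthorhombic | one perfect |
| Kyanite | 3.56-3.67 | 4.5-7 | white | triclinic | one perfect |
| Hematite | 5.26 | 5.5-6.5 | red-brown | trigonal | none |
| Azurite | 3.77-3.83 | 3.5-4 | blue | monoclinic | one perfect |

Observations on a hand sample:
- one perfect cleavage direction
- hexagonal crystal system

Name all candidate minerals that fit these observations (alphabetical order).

Graphite, Molybdenite

One perfect cleavage direction eliminates Beryl, Zircon, Pyrite, Apatite, Diamond, Hematite.
Hexagonal crystal system — only Molybdenite, Graphite remain.
Remaining candidates: Graphite, Molybdenite.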